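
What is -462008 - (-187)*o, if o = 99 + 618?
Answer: -327929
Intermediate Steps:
o = 717
-462008 - (-187)*o = -462008 - (-187)*717 = -462008 - 1*(-134079) = -462008 + 134079 = -327929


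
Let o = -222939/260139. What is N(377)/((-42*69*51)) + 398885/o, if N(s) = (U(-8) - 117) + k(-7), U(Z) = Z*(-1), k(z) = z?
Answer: -12348099835963/26529741 ≈ -4.6544e+5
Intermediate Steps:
o = -74313/86713 (o = -222939*1/260139 = -74313/86713 ≈ -0.85700)
U(Z) = -Z
N(s) = -116 (N(s) = (-1*(-8) - 117) - 7 = (8 - 117) - 7 = -109 - 7 = -116)
N(377)/((-42*69*51)) + 398885/o = -116/(-42*69*51) + 398885/(-74313/86713) = -116/((-2898*51)) + 398885*(-86713/74313) = -116/(-147798) - 34588515005/74313 = -116*(-1/147798) - 34588515005/74313 = 58/73899 - 34588515005/74313 = -12348099835963/26529741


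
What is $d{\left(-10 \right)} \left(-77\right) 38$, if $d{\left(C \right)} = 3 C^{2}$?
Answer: $-877800$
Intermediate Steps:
$d{\left(-10 \right)} \left(-77\right) 38 = 3 \left(-10\right)^{2} \left(-77\right) 38 = 3 \cdot 100 \left(-77\right) 38 = 300 \left(-77\right) 38 = \left(-23100\right) 38 = -877800$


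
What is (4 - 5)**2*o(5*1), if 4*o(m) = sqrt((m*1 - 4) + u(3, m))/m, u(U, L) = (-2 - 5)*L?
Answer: I*sqrt(34)/20 ≈ 0.29155*I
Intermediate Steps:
u(U, L) = -7*L
o(m) = sqrt(-4 - 6*m)/(4*m) (o(m) = (sqrt((m*1 - 4) - 7*m)/m)/4 = (sqrt((m - 4) - 7*m)/m)/4 = (sqrt((-4 + m) - 7*m)/m)/4 = (sqrt(-4 - 6*m)/m)/4 = sqrt(-4 - 6*m)/(4*m))
(4 - 5)**2*o(5*1) = (4 - 5)**2*(sqrt(-4 - 30)/(4*((5*1)))) = (-1)**2*((1/4)*sqrt(-4 - 6*5)/5) = 1*((1/4)*(1/5)*sqrt(-4 - 30)) = 1*((1/4)*(1/5)*sqrt(-34)) = 1*((1/4)*(1/5)*(I*sqrt(34))) = 1*(I*sqrt(34)/20) = I*sqrt(34)/20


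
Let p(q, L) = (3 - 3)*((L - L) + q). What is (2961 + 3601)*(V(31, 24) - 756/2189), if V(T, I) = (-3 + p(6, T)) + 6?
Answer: 38131782/2189 ≈ 17420.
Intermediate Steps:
p(q, L) = 0 (p(q, L) = 0*(0 + q) = 0*q = 0)
V(T, I) = 3 (V(T, I) = (-3 + 0) + 6 = -3 + 6 = 3)
(2961 + 3601)*(V(31, 24) - 756/2189) = (2961 + 3601)*(3 - 756/2189) = 6562*(3 - 756*1/2189) = 6562*(3 - 756/2189) = 6562*(5811/2189) = 38131782/2189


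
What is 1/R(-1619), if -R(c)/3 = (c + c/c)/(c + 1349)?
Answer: -45/809 ≈ -0.055624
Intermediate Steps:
R(c) = -3*(1 + c)/(1349 + c) (R(c) = -3*(c + c/c)/(c + 1349) = -3*(c + 1)/(1349 + c) = -3*(1 + c)/(1349 + c))
1/R(-1619) = 1/(3*(-1 - 1*(-1619))/(1349 - 1619)) = 1/(3*(-1 + 1619)/(-270)) = 1/(3*(-1/270)*1618) = 1/(-809/45) = -45/809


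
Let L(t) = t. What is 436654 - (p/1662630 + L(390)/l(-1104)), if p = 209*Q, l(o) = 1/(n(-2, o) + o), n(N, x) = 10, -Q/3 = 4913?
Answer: 478458278757/554210 ≈ 8.6332e+5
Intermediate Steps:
Q = -14739 (Q = -3*4913 = -14739)
l(o) = 1/(10 + o)
p = -3080451 (p = 209*(-14739) = -3080451)
436654 - (p/1662630 + L(390)/l(-1104)) = 436654 - (-3080451/1662630 + 390/(1/(10 - 1104))) = 436654 - (-3080451*1/1662630 + 390/(1/(-1094))) = 436654 - (-1026817/554210 + 390/(-1/1094)) = 436654 - (-1026817/554210 + 390*(-1094)) = 436654 - (-1026817/554210 - 426660) = 436654 - 1*(-236460265417/554210) = 436654 + 236460265417/554210 = 478458278757/554210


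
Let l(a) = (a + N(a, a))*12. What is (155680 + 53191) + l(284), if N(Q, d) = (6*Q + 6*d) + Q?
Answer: 256583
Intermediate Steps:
N(Q, d) = 6*d + 7*Q
l(a) = 168*a (l(a) = (a + (6*a + 7*a))*12 = (a + 13*a)*12 = (14*a)*12 = 168*a)
(155680 + 53191) + l(284) = (155680 + 53191) + 168*284 = 208871 + 47712 = 256583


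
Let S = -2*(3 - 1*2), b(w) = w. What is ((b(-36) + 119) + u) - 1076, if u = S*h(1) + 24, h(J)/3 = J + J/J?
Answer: -981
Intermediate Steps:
h(J) = 3 + 3*J (h(J) = 3*(J + J/J) = 3*(J + 1) = 3*(1 + J) = 3 + 3*J)
S = -2 (S = -2*(3 - 2) = -2*1 = -2)
u = 12 (u = -2*(3 + 3*1) + 24 = -2*(3 + 3) + 24 = -2*6 + 24 = -12 + 24 = 12)
((b(-36) + 119) + u) - 1076 = ((-36 + 119) + 12) - 1076 = (83 + 12) - 1076 = 95 - 1076 = -981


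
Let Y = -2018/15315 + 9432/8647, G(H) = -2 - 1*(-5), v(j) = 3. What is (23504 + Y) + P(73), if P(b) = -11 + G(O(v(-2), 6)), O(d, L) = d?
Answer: 3111674203714/132428805 ≈ 23497.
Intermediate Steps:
G(H) = 3 (G(H) = -2 + 5 = 3)
P(b) = -8 (P(b) = -11 + 3 = -8)
Y = 127001434/132428805 (Y = -2018*1/15315 + 9432*(1/8647) = -2018/15315 + 9432/8647 = 127001434/132428805 ≈ 0.95902)
(23504 + Y) + P(73) = (23504 + 127001434/132428805) - 8 = 3112733634154/132428805 - 8 = 3111674203714/132428805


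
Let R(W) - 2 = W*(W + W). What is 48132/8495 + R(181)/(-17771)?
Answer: 298727392/150964645 ≈ 1.9788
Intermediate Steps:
R(W) = 2 + 2*W² (R(W) = 2 + W*(W + W) = 2 + W*(2*W) = 2 + 2*W²)
48132/8495 + R(181)/(-17771) = 48132/8495 + (2 + 2*181²)/(-17771) = 48132*(1/8495) + (2 + 2*32761)*(-1/17771) = 48132/8495 + (2 + 65522)*(-1/17771) = 48132/8495 + 65524*(-1/17771) = 48132/8495 - 65524/17771 = 298727392/150964645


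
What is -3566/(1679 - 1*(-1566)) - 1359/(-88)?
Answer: 372377/25960 ≈ 14.344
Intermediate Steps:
-3566/(1679 - 1*(-1566)) - 1359/(-88) = -3566/(1679 + 1566) - 1359*(-1/88) = -3566/3245 + 1359/88 = 372377/25960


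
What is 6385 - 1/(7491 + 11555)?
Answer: 121608709/19046 ≈ 6385.0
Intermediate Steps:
6385 - 1/(7491 + 11555) = 6385 - 1/19046 = 121608709/19046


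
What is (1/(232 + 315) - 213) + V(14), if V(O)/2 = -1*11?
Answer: -128544/547 ≈ -235.00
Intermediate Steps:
V(O) = -22 (V(O) = 2*(-1*11) = 2*(-11) = -22)
(1/(232 + 315) - 213) + V(14) = (1/(232 + 315) - 213) - 22 = (1/547 - 213) - 22 = -116510/547 - 22 = -128544/547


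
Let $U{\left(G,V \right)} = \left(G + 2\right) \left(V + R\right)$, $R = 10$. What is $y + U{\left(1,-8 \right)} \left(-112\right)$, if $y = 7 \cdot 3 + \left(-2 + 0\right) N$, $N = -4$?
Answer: $-643$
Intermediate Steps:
$U{\left(G,V \right)} = \left(2 + G\right) \left(10 + V\right)$ ($U{\left(G,V \right)} = \left(G + 2\right) \left(V + 10\right) = \left(2 + G\right) \left(10 + V\right)$)
$y = 29$ ($y = 7 \cdot 3 + \left(-2 + 0\right) \left(-4\right) = 21 - -8 = 21 + 8 = 29$)
$y + U{\left(1,-8 \right)} \left(-112\right) = 29 + \left(20 + 2 \left(-8\right) + 10 \cdot 1 + 1 \left(-8\right)\right) \left(-112\right) = 29 + \left(20 - 16 + 10 - 8\right) \left(-112\right) = 29 + 6 \left(-112\right) = 29 - 672 = -643$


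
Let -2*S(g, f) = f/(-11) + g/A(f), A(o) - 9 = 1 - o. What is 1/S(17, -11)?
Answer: -21/19 ≈ -1.1053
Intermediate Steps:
A(o) = 10 - o (A(o) = 9 + (1 - o) = 10 - o)
S(g, f) = f/22 - g/(2*(10 - f)) (S(g, f) = -(f/(-11) + g/(10 - f))/2 = -(f*(-1/11) + g/(10 - f))/2 = -(-f/11 + g/(10 - f))/2 = f/22 - g/(2*(10 - f)))
1/S(17, -11) = 1/((11*17 - 11*(-10 - 11))/(22*(-10 - 11))) = 1/((1/22)*(187 - 11*(-21))/(-21)) = 1/((1/22)*(-1/21)*(187 + 231)) = 1/((1/22)*(-1/21)*418) = 1/(-19/21) = -21/19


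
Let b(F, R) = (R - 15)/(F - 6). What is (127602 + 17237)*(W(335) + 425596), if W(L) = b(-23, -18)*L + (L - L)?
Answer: 1789245267421/29 ≈ 6.1698e+10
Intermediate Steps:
b(F, R) = (-15 + R)/(-6 + F)
W(L) = 33*L/29 (W(L) = ((-15 - 18)/(-6 - 23))*L + (L - L) = (-33/(-29))*L + 0 = (-1/29*(-33))*L + 0 = 33*L/29 + 0 = 33*L/29)
(127602 + 17237)*(W(335) + 425596) = (127602 + 17237)*((33/29)*335 + 425596) = 144839*(11055/29 + 425596) = 144839*(12353339/29) = 1789245267421/29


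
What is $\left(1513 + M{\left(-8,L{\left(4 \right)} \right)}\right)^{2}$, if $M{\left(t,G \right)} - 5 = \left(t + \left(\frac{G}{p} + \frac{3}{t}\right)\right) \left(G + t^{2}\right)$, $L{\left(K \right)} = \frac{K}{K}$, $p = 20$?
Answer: $\frac{61074225}{64} \approx 9.5429 \cdot 10^{5}$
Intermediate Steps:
$L{\left(K \right)} = 1$
$M{\left(t,G \right)} = 5 + \left(G + t^{2}\right) \left(t + \frac{3}{t} + \frac{G}{20}\right)$ ($M{\left(t,G \right)} = 5 + \left(t + \left(\frac{G}{20} + \frac{3}{t}\right)\right) \left(G + t^{2}\right) = 5 + \left(t + \left(\frac{3}{t} + \frac{G}{20}\right)\right) \left(G + t^{2}\right) = 5 + \left(t + \frac{3}{t} + \frac{G}{20}\right) \left(G + t^{2}\right) = 5 + \left(G + t^{2}\right) \left(t + \frac{3}{t} + \frac{G}{20}\right)$)
$\left(1513 + M{\left(-8,L{\left(4 \right)} \right)}\right)^{2} = \left(1513 + \left(5 + \left(-8\right)^{3} + 3 \left(-8\right) + \frac{1^{2}}{20} + 1 \left(-8\right) + 3 \cdot 1 \frac{1}{-8} + \frac{1}{20} \cdot 1 \left(-8\right)^{2}\right)\right)^{2} = \left(1513 + \left(5 - 512 - 24 + \frac{1}{20} \cdot 1 - 8 + 3 \cdot 1 \left(- \frac{1}{8}\right) + \frac{1}{20} \cdot 1 \cdot 64\right)\right)^{2} = \left(1513 - \frac{4289}{8}\right)^{2} = \left(\frac{7815}{8}\right)^{2} = \frac{61074225}{64}$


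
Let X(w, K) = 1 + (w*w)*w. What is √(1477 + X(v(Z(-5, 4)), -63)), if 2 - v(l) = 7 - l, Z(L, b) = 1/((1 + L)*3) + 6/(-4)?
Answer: √6182835/72 ≈ 34.535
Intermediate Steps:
Z(L, b) = -3/2 + 1/(3*(1 + L)) (Z(L, b) = (⅓)/(1 + L) + 6*(-¼) = 1/(3*(1 + L)) - 3/2 = -3/2 + 1/(3*(1 + L)))
v(l) = -5 + l (v(l) = 2 - (7 - l) = 2 + (-7 + l) = -5 + l)
X(w, K) = 1 + w³ (X(w, K) = 1 + w²*w = 1 + w³)
√(1477 + X(v(Z(-5, 4)), -63)) = √(1477 + (1 + (-5 + (-7 - 9*(-5))/(6*(1 - 5)))³)) = √(1477 + (1 + (-5 + (⅙)*(-7 + 45)/(-4))³)) = √(1477 + (1 + (-5 + (⅙)*(-¼)*38)³)) = √(1477 + (1 + (-5 - 19/12)³)) = √(1477 + (1 + (-79/12)³)) = √(1477 + (1 - 493039/1728)) = √(1477 - 491311/1728) = √(2060945/1728) = √6182835/72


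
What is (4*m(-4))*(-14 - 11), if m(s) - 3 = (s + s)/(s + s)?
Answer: -400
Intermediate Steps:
m(s) = 4 (m(s) = 3 + (s + s)/(s + s) = 3 + (2*s)/((2*s)) = 3 + (2*s)*(1/(2*s)) = 3 + 1 = 4)
(4*m(-4))*(-14 - 11) = (4*4)*(-14 - 11) = 16*(-25) = -400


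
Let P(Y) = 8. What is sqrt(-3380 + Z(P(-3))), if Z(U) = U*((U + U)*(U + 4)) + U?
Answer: 6*I*sqrt(51) ≈ 42.849*I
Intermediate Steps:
Z(U) = U + 2*U**2*(4 + U) (Z(U) = U*((2*U)*(4 + U)) + U = U*(2*U*(4 + U)) + U = 2*U**2*(4 + U) + U = U + 2*U**2*(4 + U))
sqrt(-3380 + Z(P(-3))) = sqrt(-3380 + 8*(1 + 2*8**2 + 8*8)) = sqrt(-3380 + 8*(1 + 2*64 + 64)) = sqrt(-3380 + 8*(1 + 128 + 64)) = sqrt(-3380 + 8*193) = sqrt(-3380 + 1544) = sqrt(-1836) = 6*I*sqrt(51)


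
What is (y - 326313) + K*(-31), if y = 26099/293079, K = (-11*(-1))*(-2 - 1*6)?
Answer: -94835942116/293079 ≈ -3.2359e+5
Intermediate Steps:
K = -88 (K = 11*(-2 - 6) = 11*(-8) = -88)
y = 26099/293079 (y = 26099*(1/293079) = 26099/293079 ≈ 0.089051)
(y - 326313) + K*(-31) = (26099/293079 - 326313) - 88*(-31) = -95635461628/293079 + 2728 = -94835942116/293079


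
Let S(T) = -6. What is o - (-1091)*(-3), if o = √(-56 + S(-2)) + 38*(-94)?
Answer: -6845 + I*√62 ≈ -6845.0 + 7.874*I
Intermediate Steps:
o = -3572 + I*√62 (o = √(-56 - 6) + 38*(-94) = √(-62) - 3572 = I*√62 - 3572 = -3572 + I*√62 ≈ -3572.0 + 7.874*I)
o - (-1091)*(-3) = (-3572 + I*√62) - (-1091)*(-3) = (-3572 + I*√62) - 1*3273 = (-3572 + I*√62) - 3273 = -6845 + I*√62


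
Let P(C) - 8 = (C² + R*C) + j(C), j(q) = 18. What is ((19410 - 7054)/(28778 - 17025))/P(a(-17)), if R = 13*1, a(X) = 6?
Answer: 3089/411355 ≈ 0.0075093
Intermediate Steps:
R = 13
P(C) = 26 + C² + 13*C (P(C) = 8 + ((C² + 13*C) + 18) = 8 + (18 + C² + 13*C) = 26 + C² + 13*C)
((19410 - 7054)/(28778 - 17025))/P(a(-17)) = ((19410 - 7054)/(28778 - 17025))/(26 + 6² + 13*6) = (12356/11753)/(26 + 36 + 78) = (12356*(1/11753))/140 = (12356/11753)*(1/140) = 3089/411355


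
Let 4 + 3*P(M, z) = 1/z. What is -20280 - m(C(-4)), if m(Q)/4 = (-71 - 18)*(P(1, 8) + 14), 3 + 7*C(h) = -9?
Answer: -94535/6 ≈ -15756.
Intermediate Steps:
C(h) = -12/7 (C(h) = -3/7 + (1/7)*(-9) = -3/7 - 9/7 = -12/7)
P(M, z) = -4/3 + 1/(3*z)
m(Q) = -27145/6 (m(Q) = 4*((-71 - 18)*((1/3)*(1 - 4*8)/8 + 14)) = 4*(-89*((1/3)*(1/8)*(1 - 32) + 14)) = 4*(-89*((1/3)*(1/8)*(-31) + 14)) = 4*(-89*(-31/24 + 14)) = 4*(-89*305/24) = 4*(-27145/24) = -27145/6)
-20280 - m(C(-4)) = -20280 - 1*(-27145/6) = -20280 + 27145/6 = -94535/6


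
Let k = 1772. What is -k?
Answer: -1772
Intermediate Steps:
-k = -1*1772 = -1772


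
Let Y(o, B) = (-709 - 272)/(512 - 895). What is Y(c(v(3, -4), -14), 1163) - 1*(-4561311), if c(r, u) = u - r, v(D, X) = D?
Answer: 1746983094/383 ≈ 4.5613e+6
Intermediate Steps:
Y(o, B) = 981/383 (Y(o, B) = -981/(-383) = -981*(-1/383) = 981/383)
Y(c(v(3, -4), -14), 1163) - 1*(-4561311) = 981/383 - 1*(-4561311) = 981/383 + 4561311 = 1746983094/383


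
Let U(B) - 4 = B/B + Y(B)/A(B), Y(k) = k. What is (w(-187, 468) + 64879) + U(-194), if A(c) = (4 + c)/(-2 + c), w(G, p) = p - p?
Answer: 6144968/95 ≈ 64684.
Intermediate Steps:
w(G, p) = 0
A(c) = (4 + c)/(-2 + c)
U(B) = 5 + B*(-2 + B)/(4 + B) (U(B) = 4 + (B/B + B/(((4 + B)/(-2 + B)))) = 4 + (1 + B*((-2 + B)/(4 + B))) = 4 + (1 + B*(-2 + B)/(4 + B)) = 5 + B*(-2 + B)/(4 + B))
(w(-187, 468) + 64879) + U(-194) = (0 + 64879) + (20 + (-194)² + 3*(-194))/(4 - 194) = 64879 + (20 + 37636 - 582)/(-190) = 64879 - 1/190*37074 = 64879 - 18537/95 = 6144968/95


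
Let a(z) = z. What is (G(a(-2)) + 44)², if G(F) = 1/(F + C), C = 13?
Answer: 235225/121 ≈ 1944.0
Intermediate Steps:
G(F) = 1/(13 + F) (G(F) = 1/(F + 13) = 1/(13 + F))
(G(a(-2)) + 44)² = (1/(13 - 2) + 44)² = (1/11 + 44)² = (485/11)² = 235225/121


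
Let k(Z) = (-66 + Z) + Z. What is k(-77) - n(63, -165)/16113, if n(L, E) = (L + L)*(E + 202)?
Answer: -1183174/5371 ≈ -220.29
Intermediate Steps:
n(L, E) = 2*L*(202 + E) (n(L, E) = (2*L)*(202 + E) = 2*L*(202 + E))
k(Z) = -66 + 2*Z
k(-77) - n(63, -165)/16113 = (-66 + 2*(-77)) - 2*63*(202 - 165)/16113 = (-66 - 154) - 2*63*37/16113 = -220 - 4662/16113 = -220 - 1*1554/5371 = -220 - 1554/5371 = -1183174/5371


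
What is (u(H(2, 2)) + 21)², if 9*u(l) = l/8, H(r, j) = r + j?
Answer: 143641/324 ≈ 443.34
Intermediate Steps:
H(r, j) = j + r
u(l) = l/72 (u(l) = (l/8)/9 = l/72)
(u(H(2, 2)) + 21)² = ((2 + 2)/72 + 21)² = ((1/72)*4 + 21)² = (1/18 + 21)² = (379/18)² = 143641/324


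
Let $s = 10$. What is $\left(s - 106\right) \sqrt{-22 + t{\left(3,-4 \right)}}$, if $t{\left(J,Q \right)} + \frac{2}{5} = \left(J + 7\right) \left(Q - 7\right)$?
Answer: $- \frac{96 i \sqrt{3310}}{5} \approx - 1104.6 i$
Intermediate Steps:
$t{\left(J,Q \right)} = - \frac{2}{5} + \left(-7 + Q\right) \left(7 + J\right)$ ($t{\left(J,Q \right)} = - \frac{2}{5} + \left(J + 7\right) \left(Q - 7\right) = - \frac{2}{5} + \left(7 + J\right) \left(-7 + Q\right) = - \frac{2}{5} + \left(-7 + Q\right) \left(7 + J\right)$)
$\left(s - 106\right) \sqrt{-22 + t{\left(3,-4 \right)}} = \left(10 - 106\right) \sqrt{-22 + \left(- \frac{247}{5} - 21 + 7 \left(-4\right) + 3 \left(-4\right)\right)} = - 96 \sqrt{-22 - \frac{552}{5}} = - 96 \sqrt{- \frac{662}{5}} = - 96 \frac{i \sqrt{3310}}{5} = - \frac{96 i \sqrt{3310}}{5}$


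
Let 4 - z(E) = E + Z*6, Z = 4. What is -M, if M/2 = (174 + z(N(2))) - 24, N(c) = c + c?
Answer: -252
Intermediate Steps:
N(c) = 2*c
z(E) = -20 - E (z(E) = 4 - (E + 4*6) = 4 - (E + 24) = 4 - (24 + E) = 4 + (-24 - E) = -20 - E)
M = 252 (M = 2*((174 + (-20 - 2*2)) - 24) = 2*((174 + (-20 - 1*4)) - 24) = 2*((174 + (-20 - 4)) - 24) = 2*((174 - 24) - 24) = 2*(150 - 24) = 2*126 = 252)
-M = -1*252 = -252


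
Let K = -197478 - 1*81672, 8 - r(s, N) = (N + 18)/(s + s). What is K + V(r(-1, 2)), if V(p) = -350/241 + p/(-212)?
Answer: -7131205169/25546 ≈ -2.7915e+5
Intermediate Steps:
r(s, N) = 8 - (18 + N)/(2*s) (r(s, N) = 8 - (N + 18)/(s + s) = 8 - (18 + N)/(2*s))
V(p) = -350/241 - p/212 (V(p) = -350*1/241 + p*(-1/212) = -350/241 - p/212)
K = -279150 (K = -197478 - 81672 = -279150)
K + V(r(-1, 2)) = -279150 + (-350/241 - (-18 - 1*2 + 16*(-1))/(424*(-1))) = -279150 + (-350/241 - (-1)*(-18 - 2 - 16)/424) = -279150 + (-350/241 - (-1)*(-36)/424) = -279150 + (-350/241 - 1/212*18) = -279150 + (-350/241 - 9/106) = -279150 - 39269/25546 = -7131205169/25546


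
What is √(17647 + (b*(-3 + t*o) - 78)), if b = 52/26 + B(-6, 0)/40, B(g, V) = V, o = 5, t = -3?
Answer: √17533 ≈ 132.41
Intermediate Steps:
b = 2 (b = 52/26 + 0/40 = 52*(1/26) + 0*(1/40) = 2 + 0 = 2)
√(17647 + (b*(-3 + t*o) - 78)) = √(17647 + (2*(-3 - 3*5) - 78)) = √(17647 + (2*(-3 - 15) - 78)) = √(17647 + (2*(-18) - 78)) = √(17647 + (-36 - 78)) = √(17647 - 114) = √17533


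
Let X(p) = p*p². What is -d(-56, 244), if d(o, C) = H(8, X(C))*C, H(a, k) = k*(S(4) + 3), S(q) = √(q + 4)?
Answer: -10633605888 - 7089070592*√2 ≈ -2.0659e+10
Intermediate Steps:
S(q) = √(4 + q)
X(p) = p³
H(a, k) = k*(3 + 2*√2) (H(a, k) = k*(√(4 + 4) + 3) = k*(√8 + 3) = k*(2*√2 + 3) = k*(3 + 2*√2))
d(o, C) = C⁴*(3 + 2*√2) (d(o, C) = (C³*(3 + 2*√2))*C = C⁴*(3 + 2*√2))
-d(-56, 244) = -244⁴*(3 + 2*√2) = -3544535296*(3 + 2*√2) = -(10633605888 + 7089070592*√2) = -10633605888 - 7089070592*√2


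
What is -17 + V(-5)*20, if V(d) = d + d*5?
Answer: -617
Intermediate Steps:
V(d) = 6*d (V(d) = d + 5*d = 6*d)
-17 + V(-5)*20 = -17 + (6*(-5))*20 = -17 - 30*20 = -17 - 600 = -617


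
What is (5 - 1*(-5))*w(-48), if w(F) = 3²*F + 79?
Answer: -3530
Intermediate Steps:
w(F) = 79 + 9*F (w(F) = 9*F + 79 = 79 + 9*F)
(5 - 1*(-5))*w(-48) = (5 - 1*(-5))*(79 + 9*(-48)) = (5 + 5)*(79 - 432) = 10*(-353) = -3530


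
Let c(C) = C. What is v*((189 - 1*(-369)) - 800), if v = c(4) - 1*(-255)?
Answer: -62678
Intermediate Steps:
v = 259 (v = 4 - 1*(-255) = 4 + 255 = 259)
v*((189 - 1*(-369)) - 800) = 259*((189 - 1*(-369)) - 800) = 259*((189 + 369) - 800) = 259*(558 - 800) = 259*(-242) = -62678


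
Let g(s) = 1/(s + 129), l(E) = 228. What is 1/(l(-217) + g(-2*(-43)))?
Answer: 215/49021 ≈ 0.0043859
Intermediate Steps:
g(s) = 1/(129 + s)
1/(l(-217) + g(-2*(-43))) = 1/(228 + 1/(129 - 2*(-43))) = 1/(228 + 1/(129 + 86)) = 1/(228 + 1/215) = 1/(49021/215) = 215/49021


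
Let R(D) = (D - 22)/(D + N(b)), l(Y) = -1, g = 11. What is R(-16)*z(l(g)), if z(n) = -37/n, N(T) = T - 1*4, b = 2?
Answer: 703/9 ≈ 78.111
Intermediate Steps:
N(T) = -4 + T (N(T) = T - 4 = -4 + T)
R(D) = (-22 + D)/(-2 + D) (R(D) = (D - 22)/(D + (-4 + 2)) = (-22 + D)/(D - 2) = (-22 + D)/(-2 + D))
R(-16)*z(l(g)) = ((-22 - 16)/(-2 - 16))*(-37/(-1)) = (-38/(-18))*(-37*(-1)) = -1/18*(-38)*37 = (19/9)*37 = 703/9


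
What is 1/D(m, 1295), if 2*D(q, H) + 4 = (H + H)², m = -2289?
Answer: 1/3354048 ≈ 2.9815e-7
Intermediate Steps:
D(q, H) = -2 + 2*H² (D(q, H) = -2 + (H + H)²/2 = -2 + (2*H)²/2 = -2 + (4*H²)/2 = -2 + 2*H²)
1/D(m, 1295) = 1/(-2 + 2*1295²) = 1/(-2 + 2*1677025) = 1/(-2 + 3354050) = 1/3354048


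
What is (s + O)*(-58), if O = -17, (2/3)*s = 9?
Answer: 203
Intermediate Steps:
s = 27/2 (s = (3/2)*9 = 27/2 ≈ 13.500)
(s + O)*(-58) = (27/2 - 17)*(-58) = -7/2*(-58) = 203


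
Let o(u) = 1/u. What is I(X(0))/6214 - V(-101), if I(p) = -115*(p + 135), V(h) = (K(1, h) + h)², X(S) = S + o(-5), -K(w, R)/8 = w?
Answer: -36922018/3107 ≈ -11884.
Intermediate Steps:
o(u) = 1/u
K(w, R) = -8*w
X(S) = -⅕ + S (X(S) = S + 1/(-5) = S - ⅕ = -⅕ + S)
V(h) = (-8 + h)² (V(h) = (-8*1 + h)² = (-8 + h)²)
I(p) = -15525 - 115*p (I(p) = -115*(135 + p) = -15525 - 115*p)
I(X(0))/6214 - V(-101) = (-15525 - 115*(-⅕ + 0))/6214 - (-8 - 101)² = (-15525 - 115*(-⅕))*(1/6214) - 1*(-109)² = (-15525 + 23)*(1/6214) - 1*11881 = -15502*1/6214 - 11881 = -7751/3107 - 11881 = -36922018/3107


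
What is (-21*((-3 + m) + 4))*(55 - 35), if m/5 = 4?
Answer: -8820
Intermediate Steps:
m = 20 (m = 5*4 = 20)
(-21*((-3 + m) + 4))*(55 - 35) = (-21*((-3 + 20) + 4))*(55 - 35) = -21*(17 + 4)*20 = -21*21*20 = -441*20 = -8820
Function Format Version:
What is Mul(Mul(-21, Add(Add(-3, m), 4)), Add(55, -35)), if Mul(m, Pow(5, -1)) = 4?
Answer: -8820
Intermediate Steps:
m = 20 (m = Mul(5, 4) = 20)
Mul(Mul(-21, Add(Add(-3, m), 4)), Add(55, -35)) = Mul(Mul(-21, Add(Add(-3, 20), 4)), Add(55, -35)) = Mul(Mul(-21, Add(17, 4)), 20) = Mul(Mul(-21, 21), 20) = Mul(-441, 20) = -8820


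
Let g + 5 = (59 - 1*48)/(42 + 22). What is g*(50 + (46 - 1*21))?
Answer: -23175/64 ≈ -362.11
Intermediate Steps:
g = -309/64 (g = -5 + (59 - 1*48)/(42 + 22) = -5 + (59 - 48)/64 = -5 + 11*(1/64) = -5 + 11/64 = -309/64 ≈ -4.8281)
g*(50 + (46 - 1*21)) = -309*(50 + (46 - 1*21))/64 = -309*(50 + (46 - 21))/64 = -309*(50 + 25)/64 = -309/64*75 = -23175/64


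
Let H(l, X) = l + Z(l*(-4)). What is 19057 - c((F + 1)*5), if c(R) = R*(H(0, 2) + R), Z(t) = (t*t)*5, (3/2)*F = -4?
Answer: 170888/9 ≈ 18988.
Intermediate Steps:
F = -8/3 (F = (2/3)*(-4) = -8/3 ≈ -2.6667)
Z(t) = 5*t**2 (Z(t) = t**2*5 = 5*t**2)
H(l, X) = l + 80*l**2 (H(l, X) = l + 5*(l*(-4))**2 = l + 5*(-4*l)**2 = l + 5*(16*l**2) = l + 80*l**2)
c(R) = R**2 (c(R) = R*(0*(1 + 80*0) + R) = R*(0*(1 + 0) + R) = R*(0*1 + R) = R*(0 + R) = R*R = R**2)
19057 - c((F + 1)*5) = 19057 - ((-8/3 + 1)*5)**2 = 19057 - (-5/3*5)**2 = 19057 - (-25/3)**2 = 19057 - 1*625/9 = 19057 - 625/9 = 170888/9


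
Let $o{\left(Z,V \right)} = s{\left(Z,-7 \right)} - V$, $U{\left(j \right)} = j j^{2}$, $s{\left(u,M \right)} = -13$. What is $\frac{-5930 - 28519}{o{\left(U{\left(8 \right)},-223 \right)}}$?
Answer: $- \frac{11483}{70} \approx -164.04$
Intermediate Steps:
$U{\left(j \right)} = j^{3}$
$o{\left(Z,V \right)} = -13 - V$
$\frac{-5930 - 28519}{o{\left(U{\left(8 \right)},-223 \right)}} = \frac{-5930 - 28519}{-13 - -223} = - \frac{34449}{-13 + 223} = - \frac{34449}{210} = \left(-34449\right) \frac{1}{210} = - \frac{11483}{70}$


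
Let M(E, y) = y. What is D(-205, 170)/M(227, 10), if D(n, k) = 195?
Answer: 39/2 ≈ 19.500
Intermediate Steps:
D(-205, 170)/M(227, 10) = 195/10 = 195*(⅒) = 39/2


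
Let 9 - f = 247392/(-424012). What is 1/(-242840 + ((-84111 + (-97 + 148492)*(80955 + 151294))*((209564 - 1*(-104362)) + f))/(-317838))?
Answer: -5615296919/191153656249097168182 ≈ -2.9376e-11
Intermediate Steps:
f = 1015875/106003 (f = 9 - 247392/(-424012) = 9 - 247392*(-1)/424012 = 9 - 1*(-61848/106003) = 9 + 61848/106003 = 1015875/106003 ≈ 9.5835)
1/(-242840 + ((-84111 + (-97 + 148492)*(80955 + 151294))*((209564 - 1*(-104362)) + f))/(-317838)) = 1/(-242840 + ((-84111 + (-97 + 148492)*(80955 + 151294))*((209564 - 1*(-104362)) + 1015875/106003))/(-317838)) = 1/(-242840 + ((-84111 + 148395*232249)*((209564 + 104362) + 1015875/106003))*(-1/317838)) = 1/(-242840 + ((-84111 + 34464590355)*(313926 + 1015875/106003))*(-1/317838)) = 1/(-242840 + (34464506244*(33278113653/106003))*(-1/317838)) = 1/(-242840 + (1146913755782360149332/106003)*(-1/317838)) = 1/(-242840 - 191152292630393358222/5615296919) = 1/(-191153656249097168182/5615296919) = -5615296919/191153656249097168182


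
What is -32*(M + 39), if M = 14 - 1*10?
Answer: -1376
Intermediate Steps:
M = 4 (M = 14 - 10 = 4)
-32*(M + 39) = -32*(4 + 39) = -32*43 = -1376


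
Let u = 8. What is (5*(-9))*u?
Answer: -360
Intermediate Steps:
(5*(-9))*u = (5*(-9))*8 = -45*8 = -360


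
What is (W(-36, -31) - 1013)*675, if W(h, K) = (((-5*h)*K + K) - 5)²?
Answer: 21288449025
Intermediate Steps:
W(h, K) = (-5 + K - 5*K*h)² (W(h, K) = ((-5*K*h + K) - 5)² = ((K - 5*K*h) - 5)² = (-5 + K - 5*K*h)²)
(W(-36, -31) - 1013)*675 = ((5 - 1*(-31) + 5*(-31)*(-36))² - 1013)*675 = ((5 + 31 + 5580)² - 1013)*675 = (5616² - 1013)*675 = (31539456 - 1013)*675 = 31538443*675 = 21288449025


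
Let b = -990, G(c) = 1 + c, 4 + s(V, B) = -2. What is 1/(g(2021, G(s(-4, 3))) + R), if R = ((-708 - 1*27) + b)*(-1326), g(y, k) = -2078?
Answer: 1/2285272 ≈ 4.3758e-7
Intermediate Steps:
s(V, B) = -6 (s(V, B) = -4 - 2 = -6)
R = 2287350 (R = ((-708 - 1*27) - 990)*(-1326) = ((-708 - 27) - 990)*(-1326) = (-735 - 990)*(-1326) = -1725*(-1326) = 2287350)
1/(g(2021, G(s(-4, 3))) + R) = 1/(-2078 + 2287350) = 1/2285272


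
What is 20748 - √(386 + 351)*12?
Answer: 20748 - 12*√737 ≈ 20422.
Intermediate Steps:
20748 - √(386 + 351)*12 = 20748 - √737*12 = 20748 - 12*√737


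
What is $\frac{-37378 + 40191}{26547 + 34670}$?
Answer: $\frac{2813}{61217} \approx 0.045951$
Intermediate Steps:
$\frac{-37378 + 40191}{26547 + 34670} = \frac{2813}{61217}$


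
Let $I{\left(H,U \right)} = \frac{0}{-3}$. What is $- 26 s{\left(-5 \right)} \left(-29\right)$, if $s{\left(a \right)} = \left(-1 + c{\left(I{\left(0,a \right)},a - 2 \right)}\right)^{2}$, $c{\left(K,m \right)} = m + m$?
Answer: $169650$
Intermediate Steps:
$I{\left(H,U \right)} = 0$ ($I{\left(H,U \right)} = 0 \left(- \frac{1}{3}\right) = 0$)
$c{\left(K,m \right)} = 2 m$
$s{\left(a \right)} = \left(-5 + 2 a\right)^{2}$ ($s{\left(a \right)} = \left(-1 + 2 \left(a - 2\right)\right)^{2} = \left(-1 + 2 \left(-2 + a\right)\right)^{2} = \left(-1 + \left(-4 + 2 a\right)\right)^{2} = \left(-5 + 2 a\right)^{2}$)
$- 26 s{\left(-5 \right)} \left(-29\right) = - 26 \left(-5 + 2 \left(-5\right)\right)^{2} \left(-29\right) = - 26 \left(-5 - 10\right)^{2} \left(-29\right) = - 26 \left(-15\right)^{2} \left(-29\right) = \left(-26\right) 225 \left(-29\right) = \left(-5850\right) \left(-29\right) = 169650$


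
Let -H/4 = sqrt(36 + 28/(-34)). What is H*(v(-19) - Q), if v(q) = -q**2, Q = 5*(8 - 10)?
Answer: 1404*sqrt(10166)/17 ≈ 8327.1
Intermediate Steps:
Q = -10 (Q = 5*(-2) = -10)
H = -4*sqrt(10166)/17 (H = -4*sqrt(36 + 28/(-34)) = -4*sqrt(36 + 28*(-1/34)) = -4*sqrt(36 - 14/17) = -4*sqrt(10166)/17 ≈ -23.724)
H*(v(-19) - Q) = (-4*sqrt(10166)/17)*(-1*(-19)**2 - 1*(-10)) = (-4*sqrt(10166)/17)*(-1*361 + 10) = (-4*sqrt(10166)/17)*(-361 + 10) = -4*sqrt(10166)/17*(-351) = 1404*sqrt(10166)/17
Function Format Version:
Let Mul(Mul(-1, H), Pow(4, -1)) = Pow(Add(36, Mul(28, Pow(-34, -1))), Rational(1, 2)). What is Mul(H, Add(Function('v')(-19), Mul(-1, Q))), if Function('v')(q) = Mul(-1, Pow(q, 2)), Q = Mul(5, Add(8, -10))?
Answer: Mul(Rational(1404, 17), Pow(10166, Rational(1, 2))) ≈ 8327.1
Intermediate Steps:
Q = -10 (Q = Mul(5, -2) = -10)
H = Mul(Rational(-4, 17), Pow(10166, Rational(1, 2))) (H = Mul(-4, Pow(Add(36, Mul(28, Pow(-34, -1))), Rational(1, 2))) = Mul(-4, Pow(Add(36, Mul(28, Rational(-1, 34))), Rational(1, 2))) = Mul(-4, Pow(Add(36, Rational(-14, 17)), Rational(1, 2))) = Mul(-4, Pow(Rational(598, 17), Rational(1, 2))) = Mul(-4, Mul(Rational(1, 17), Pow(10166, Rational(1, 2)))) = Mul(Rational(-4, 17), Pow(10166, Rational(1, 2))) ≈ -23.724)
Mul(H, Add(Function('v')(-19), Mul(-1, Q))) = Mul(Mul(Rational(-4, 17), Pow(10166, Rational(1, 2))), Add(Mul(-1, Pow(-19, 2)), Mul(-1, -10))) = Mul(Mul(Rational(-4, 17), Pow(10166, Rational(1, 2))), Add(Mul(-1, 361), 10)) = Mul(Mul(Rational(-4, 17), Pow(10166, Rational(1, 2))), Add(-361, 10)) = Mul(Mul(Rational(-4, 17), Pow(10166, Rational(1, 2))), -351) = Mul(Rational(1404, 17), Pow(10166, Rational(1, 2)))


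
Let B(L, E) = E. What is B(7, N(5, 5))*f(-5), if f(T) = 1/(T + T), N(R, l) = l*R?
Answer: -5/2 ≈ -2.5000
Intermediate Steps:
N(R, l) = R*l
f(T) = 1/(2*T)
B(7, N(5, 5))*f(-5) = (5*5)*((½)/(-5)) = 25*((½)*(-⅕)) = 25*(-⅒) = -5/2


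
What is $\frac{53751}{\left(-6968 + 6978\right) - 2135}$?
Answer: $- \frac{53751}{2125} \approx -25.295$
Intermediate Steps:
$\frac{53751}{\left(-6968 + 6978\right) - 2135} = \frac{53751}{10 - 2135} = \frac{53751}{-2125} = 53751 \left(- \frac{1}{2125}\right) = - \frac{53751}{2125}$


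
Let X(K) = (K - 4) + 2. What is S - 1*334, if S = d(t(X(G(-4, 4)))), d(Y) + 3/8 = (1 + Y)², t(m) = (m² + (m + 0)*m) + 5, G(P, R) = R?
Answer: -1107/8 ≈ -138.38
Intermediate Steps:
X(K) = -2 + K (X(K) = (-4 + K) + 2 = -2 + K)
t(m) = 5 + 2*m² (t(m) = (m² + m*m) + 5 = (m² + m²) + 5 = 2*m² + 5 = 5 + 2*m²)
d(Y) = -3/8 + (1 + Y)²
S = 1565/8 (S = -3/8 + (1 + (5 + 2*(-2 + 4)²))² = -3/8 + (1 + (5 + 2*2²))² = -3/8 + (1 + (5 + 2*4))² = -3/8 + (1 + (5 + 8))² = -3/8 + (1 + 13)² = -3/8 + 14² = -3/8 + 196 = 1565/8 ≈ 195.63)
S - 1*334 = 1565/8 - 1*334 = 1565/8 - 334 = -1107/8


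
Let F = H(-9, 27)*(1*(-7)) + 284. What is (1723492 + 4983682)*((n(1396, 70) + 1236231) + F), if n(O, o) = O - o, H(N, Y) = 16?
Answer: 8301663767846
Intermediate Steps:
F = 172 (F = 16*(1*(-7)) + 284 = 16*(-7) + 284 = -112 + 284 = 172)
(1723492 + 4983682)*((n(1396, 70) + 1236231) + F) = (1723492 + 4983682)*(((1396 - 1*70) + 1236231) + 172) = 6707174*(((1396 - 70) + 1236231) + 172) = 6707174*((1326 + 1236231) + 172) = 6707174*(1237557 + 172) = 6707174*1237729 = 8301663767846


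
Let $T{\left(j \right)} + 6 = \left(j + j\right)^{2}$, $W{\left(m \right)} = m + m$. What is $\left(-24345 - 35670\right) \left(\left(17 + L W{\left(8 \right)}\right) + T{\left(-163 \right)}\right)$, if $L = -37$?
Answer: $-6343285425$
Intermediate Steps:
$W{\left(m \right)} = 2 m$
$T{\left(j \right)} = -6 + 4 j^{2}$ ($T{\left(j \right)} = -6 + \left(j + j\right)^{2} = -6 + \left(2 j\right)^{2} = -6 + 4 j^{2}$)
$\left(-24345 - 35670\right) \left(\left(17 + L W{\left(8 \right)}\right) + T{\left(-163 \right)}\right) = \left(-24345 - 35670\right) \left(\left(17 - 37 \cdot 2 \cdot 8\right) - \left(6 - 4 \left(-163\right)^{2}\right)\right) = - 60015 \left(\left(17 - 592\right) + \left(-6 + 4 \cdot 26569\right)\right) = - 60015 \left(\left(17 - 592\right) + \left(-6 + 106276\right)\right) = - 60015 \left(-575 + 106270\right) = \left(-60015\right) 105695 = -6343285425$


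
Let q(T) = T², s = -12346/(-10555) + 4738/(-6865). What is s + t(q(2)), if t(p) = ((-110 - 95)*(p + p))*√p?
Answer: -9505372012/2898403 ≈ -3279.5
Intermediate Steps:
s = 1389828/2898403 (s = -12346*(-1/10555) + 4738*(-1/6865) = 12346/10555 - 4738/6865 = 1389828/2898403 ≈ 0.47952)
t(p) = -410*p^(3/2) (t(p) = (-410*p)*√p = -410*p^(3/2))
s + t(q(2)) = 1389828/2898403 - 410*(2²)^(3/2) = 1389828/2898403 - 410*4^(3/2) = 1389828/2898403 - 410*8 = 1389828/2898403 - 3280 = -9505372012/2898403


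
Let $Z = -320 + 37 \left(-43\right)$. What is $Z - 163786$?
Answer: $-165697$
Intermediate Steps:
$Z = -1911$ ($Z = -320 - 1591 = -1911$)
$Z - 163786 = -1911 - 163786 = -165697$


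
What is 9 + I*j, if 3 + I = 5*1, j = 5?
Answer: 19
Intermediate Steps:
I = 2 (I = -3 + 5*1 = -3 + 5 = 2)
9 + I*j = 9 + 2*5 = 9 + 10 = 19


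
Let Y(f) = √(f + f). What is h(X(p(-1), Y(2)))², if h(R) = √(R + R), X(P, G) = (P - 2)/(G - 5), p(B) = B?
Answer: 2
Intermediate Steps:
Y(f) = √2*√f (Y(f) = √(2*f) = √2*√f)
X(P, G) = (-2 + P)/(-5 + G)
h(R) = √2*√R (h(R) = √(2*R) = √2*√R)
h(X(p(-1), Y(2)))² = (√2*√((-2 - 1)/(-5 + √2*√2)))² = (√2*√(-3/(-5 + 2)))² = (√2*√(-3/(-3)))² = (√2*√(-⅓*(-3)))² = (√2*√1)² = (√2*1)² = (√2)² = 2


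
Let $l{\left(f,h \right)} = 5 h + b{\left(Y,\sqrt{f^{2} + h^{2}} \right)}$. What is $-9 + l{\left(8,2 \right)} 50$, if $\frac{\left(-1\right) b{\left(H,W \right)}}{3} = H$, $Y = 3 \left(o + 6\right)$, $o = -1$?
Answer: $-1759$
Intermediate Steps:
$Y = 15$ ($Y = 3 \left(-1 + 6\right) = 3 \cdot 5 = 15$)
$b{\left(H,W \right)} = - 3 H$
$l{\left(f,h \right)} = -45 + 5 h$ ($l{\left(f,h \right)} = 5 h - 45 = -45 + 5 h$)
$-9 + l{\left(8,2 \right)} 50 = -9 + \left(-45 + 5 \cdot 2\right) 50 = -9 + \left(-45 + 10\right) 50 = -9 - 1750 = -1759$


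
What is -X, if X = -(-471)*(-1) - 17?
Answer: 488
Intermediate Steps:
X = -488 (X = -157*3 - 17 = -471 - 17 = -488)
-X = -1*(-488) = 488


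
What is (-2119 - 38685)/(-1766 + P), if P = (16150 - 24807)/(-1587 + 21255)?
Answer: 72957552/3158395 ≈ 23.100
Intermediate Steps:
P = -787/1788 (P = -8657/19668 = -8657*1/19668 = -787/1788 ≈ -0.44016)
(-2119 - 38685)/(-1766 + P) = (-2119 - 38685)/(-1766 - 787/1788) = -40804/(-3158395/1788) = -40804*(-1788/3158395) = 72957552/3158395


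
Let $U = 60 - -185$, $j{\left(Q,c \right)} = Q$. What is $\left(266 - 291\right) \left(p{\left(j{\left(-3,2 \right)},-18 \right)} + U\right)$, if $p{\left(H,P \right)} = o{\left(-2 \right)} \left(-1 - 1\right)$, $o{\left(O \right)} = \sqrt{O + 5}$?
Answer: $-6125 + 50 \sqrt{3} \approx -6038.4$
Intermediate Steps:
$o{\left(O \right)} = \sqrt{5 + O}$
$U = 245$ ($U = 60 + 185 = 245$)
$p{\left(H,P \right)} = - 2 \sqrt{3}$ ($p{\left(H,P \right)} = \sqrt{5 - 2} \left(-1 - 1\right) = \sqrt{3} \left(-2\right) = - 2 \sqrt{3}$)
$\left(266 - 291\right) \left(p{\left(j{\left(-3,2 \right)},-18 \right)} + U\right) = \left(266 - 291\right) \left(- 2 \sqrt{3} + 245\right) = - 25 \left(245 - 2 \sqrt{3}\right) = -6125 + 50 \sqrt{3}$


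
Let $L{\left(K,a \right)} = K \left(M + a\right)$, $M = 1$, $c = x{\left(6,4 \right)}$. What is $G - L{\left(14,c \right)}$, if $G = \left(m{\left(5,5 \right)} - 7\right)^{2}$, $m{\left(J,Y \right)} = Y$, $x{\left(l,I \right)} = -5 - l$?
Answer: $144$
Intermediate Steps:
$c = -11$ ($c = -5 - 6 = -11$)
$L{\left(K,a \right)} = K \left(1 + a\right)$
$G = 4$ ($G = \left(5 - 7\right)^{2} = \left(-2\right)^{2} = 4$)
$G - L{\left(14,c \right)} = 4 - 14 \left(1 - 11\right) = 4 - 14 \left(-10\right) = 4 - -140 = 4 + 140 = 144$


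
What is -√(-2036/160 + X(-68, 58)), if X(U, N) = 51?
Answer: -√15310/20 ≈ -6.1867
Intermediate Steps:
-√(-2036/160 + X(-68, 58)) = -√(-2036/160 + 51) = -√(-2036*1/160 + 51) = -√(-509/40 + 51) = -√(1531/40) = -√15310/20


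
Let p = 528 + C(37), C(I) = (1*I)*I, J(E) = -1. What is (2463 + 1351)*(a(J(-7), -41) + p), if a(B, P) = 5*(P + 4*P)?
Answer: 3325808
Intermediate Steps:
C(I) = I² (C(I) = I*I = I²)
p = 1897 (p = 528 + 37² = 528 + 1369 = 1897)
a(B, P) = 25*P (a(B, P) = 5*(5*P) = 25*P)
(2463 + 1351)*(a(J(-7), -41) + p) = (2463 + 1351)*(25*(-41) + 1897) = 3814*(-1025 + 1897) = 3814*872 = 3325808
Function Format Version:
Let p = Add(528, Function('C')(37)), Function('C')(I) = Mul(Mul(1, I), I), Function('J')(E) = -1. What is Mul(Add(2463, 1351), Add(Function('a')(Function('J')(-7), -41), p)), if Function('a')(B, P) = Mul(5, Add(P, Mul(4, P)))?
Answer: 3325808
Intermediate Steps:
Function('C')(I) = Pow(I, 2) (Function('C')(I) = Mul(I, I) = Pow(I, 2))
p = 1897 (p = Add(528, Pow(37, 2)) = Add(528, 1369) = 1897)
Function('a')(B, P) = Mul(25, P) (Function('a')(B, P) = Mul(5, Mul(5, P)) = Mul(25, P))
Mul(Add(2463, 1351), Add(Function('a')(Function('J')(-7), -41), p)) = Mul(Add(2463, 1351), Add(Mul(25, -41), 1897)) = Mul(3814, Add(-1025, 1897)) = Mul(3814, 872) = 3325808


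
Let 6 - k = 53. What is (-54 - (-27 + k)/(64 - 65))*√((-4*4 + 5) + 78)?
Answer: -128*√67 ≈ -1047.7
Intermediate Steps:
k = -47 (k = 6 - 1*53 = 6 - 53 = -47)
(-54 - (-27 + k)/(64 - 65))*√((-4*4 + 5) + 78) = (-54 - (-27 - 47)/(64 - 65))*√((-4*4 + 5) + 78) = (-54 - (-74)/(-1))*√((-16 + 5) + 78) = (-54 - (-74)*(-1))*√(-11 + 78) = (-54 - 1*74)*√67 = (-54 - 74)*√67 = -128*√67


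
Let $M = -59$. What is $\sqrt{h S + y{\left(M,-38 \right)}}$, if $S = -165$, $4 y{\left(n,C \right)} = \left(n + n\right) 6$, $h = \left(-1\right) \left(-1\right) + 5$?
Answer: $i \sqrt{1167} \approx 34.161 i$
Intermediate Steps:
$h = 6$ ($h = 1 + 5 = 6$)
$y{\left(n,C \right)} = 3 n$ ($y{\left(n,C \right)} = \frac{\left(n + n\right) 6}{4} = \frac{2 n 6}{4} = \frac{12 n}{4} = 3 n$)
$\sqrt{h S + y{\left(M,-38 \right)}} = \sqrt{6 \left(-165\right) + 3 \left(-59\right)} = \sqrt{-990 - 177} = \sqrt{-1167} = i \sqrt{1167}$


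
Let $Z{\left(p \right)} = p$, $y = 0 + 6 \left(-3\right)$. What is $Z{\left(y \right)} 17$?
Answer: $-306$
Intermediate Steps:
$y = -18$ ($y = 0 - 18 = -18$)
$Z{\left(y \right)} 17 = \left(-18\right) 17 = -306$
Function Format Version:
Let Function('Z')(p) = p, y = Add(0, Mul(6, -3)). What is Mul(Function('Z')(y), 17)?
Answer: -306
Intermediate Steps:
y = -18 (y = Add(0, -18) = -18)
Mul(Function('Z')(y), 17) = Mul(-18, 17) = -306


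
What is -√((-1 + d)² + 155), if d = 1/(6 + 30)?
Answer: -√202105/36 ≈ -12.488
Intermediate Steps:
d = 1/36 ≈ 0.027778
-√((-1 + d)² + 155) = -√((-1 + 1/36)² + 155) = -√((-35/36)² + 155) = -√(1225/1296 + 155) = -√(202105/1296) = -√202105/36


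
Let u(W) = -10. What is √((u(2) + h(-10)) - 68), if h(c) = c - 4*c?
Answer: 4*I*√3 ≈ 6.9282*I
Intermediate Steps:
h(c) = -3*c
√((u(2) + h(-10)) - 68) = √((-10 - 3*(-10)) - 68) = √((-10 + 30) - 68) = √(20 - 68) = √(-48) = 4*I*√3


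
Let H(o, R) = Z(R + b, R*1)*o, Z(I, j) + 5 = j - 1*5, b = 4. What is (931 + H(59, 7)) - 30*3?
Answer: 664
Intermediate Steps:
Z(I, j) = -10 + j (Z(I, j) = -5 + (j - 1*5) = -5 + (j - 5) = -5 + (-5 + j) = -10 + j)
H(o, R) = o*(-10 + R) (H(o, R) = (-10 + R*1)*o = (-10 + R)*o = o*(-10 + R))
(931 + H(59, 7)) - 30*3 = (931 + 59*(-10 + 7)) - 30*3 = (931 + 59*(-3)) - 90 = (931 - 177) - 90 = 754 - 90 = 664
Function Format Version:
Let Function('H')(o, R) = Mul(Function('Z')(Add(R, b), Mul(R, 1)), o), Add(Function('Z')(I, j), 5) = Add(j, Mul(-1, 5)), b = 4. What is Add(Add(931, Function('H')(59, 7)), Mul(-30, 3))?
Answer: 664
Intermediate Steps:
Function('Z')(I, j) = Add(-10, j) (Function('Z')(I, j) = Add(-5, Add(j, Mul(-1, 5))) = Add(-5, Add(j, -5)) = Add(-5, Add(-5, j)) = Add(-10, j))
Function('H')(o, R) = Mul(o, Add(-10, R)) (Function('H')(o, R) = Mul(Add(-10, Mul(R, 1)), o) = Mul(Add(-10, R), o) = Mul(o, Add(-10, R)))
Add(Add(931, Function('H')(59, 7)), Mul(-30, 3)) = Add(Add(931, Mul(59, Add(-10, 7))), Mul(-30, 3)) = Add(Add(931, Mul(59, -3)), -90) = Add(Add(931, -177), -90) = Add(754, -90) = 664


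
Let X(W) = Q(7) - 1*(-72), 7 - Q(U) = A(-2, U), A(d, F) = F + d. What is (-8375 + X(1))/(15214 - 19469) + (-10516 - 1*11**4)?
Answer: -107034734/4255 ≈ -25155.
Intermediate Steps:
Q(U) = 9 - U (Q(U) = 7 - (U - 2) = 7 - (-2 + U) = 7 + (2 - U) = 9 - U)
X(W) = 74 (X(W) = (9 - 1*7) - 1*(-72) = (9 - 7) + 72 = 2 + 72 = 74)
(-8375 + X(1))/(15214 - 19469) + (-10516 - 1*11**4) = (-8375 + 74)/(15214 - 19469) + (-10516 - 1*11**4) = -8301/(-4255) + (-10516 - 1*14641) = -8301*(-1/4255) + (-10516 - 14641) = 8301/4255 - 25157 = -107034734/4255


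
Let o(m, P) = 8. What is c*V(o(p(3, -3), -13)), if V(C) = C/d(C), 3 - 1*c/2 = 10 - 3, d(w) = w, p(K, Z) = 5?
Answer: -8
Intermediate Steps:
c = -8 (c = 6 - 2*(10 - 3) = 6 - 2*7 = 6 - 14 = -8)
V(C) = 1 (V(C) = C/C = 1)
c*V(o(p(3, -3), -13)) = -8*1 = -8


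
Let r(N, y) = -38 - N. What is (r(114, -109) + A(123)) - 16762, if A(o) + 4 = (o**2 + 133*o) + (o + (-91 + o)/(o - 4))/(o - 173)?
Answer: 86676831/5950 ≈ 14568.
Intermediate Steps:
A(o) = -4 + o**2 + 133*o + (o + (-91 + o)/(-4 + o))/(-173 + o) (A(o) = -4 + ((o**2 + 133*o) + (o + (-91 + o)/(o - 4))/(o - 173)) = -4 + ((o**2 + 133*o) + (o + (-91 + o)/(-4 + o))/(-173 + o)) = -4 + (o**2 + 133*o + (o + (-91 + o)/(-4 + o))/(-173 + o)) = -4 + o**2 + 133*o + (o + (-91 + o)/(-4 + o))/(-173 + o))
(r(114, -109) + A(123)) - 16762 = ((-38 - 1*114) + (-2859 + 123**4 - 22852*123**2 - 44*123**3 + 92741*123)/(692 + 123**2 - 177*123)) - 16762 = ((-38 - 114) + (-2859 + 228886641 - 22852*15129 - 44*1860867 + 11407143)/(692 + 15129 - 21771)) - 16762 = (-152 + (-2859 + 228886641 - 345727908 - 81878148 + 11407143)/(-5950)) - 16762 = (-152 - 1/5950*(-187315131)) - 16762 = (-152 + 187315131/5950) - 16762 = 186410731/5950 - 16762 = 86676831/5950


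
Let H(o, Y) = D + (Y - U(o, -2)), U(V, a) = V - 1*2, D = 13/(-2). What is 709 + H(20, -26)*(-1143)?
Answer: 116861/2 ≈ 58431.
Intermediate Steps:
D = -13/2 (D = 13*(-½) = -13/2 ≈ -6.5000)
U(V, a) = -2 + V (U(V, a) = V - 2 = -2 + V)
H(o, Y) = -9/2 + Y - o (H(o, Y) = -13/2 + (Y - (-2 + o)) = -13/2 + (Y + (2 - o)) = -13/2 + (2 + Y - o) = -9/2 + Y - o)
709 + H(20, -26)*(-1143) = 709 + (-9/2 - 26 - 1*20)*(-1143) = 709 + (-9/2 - 26 - 20)*(-1143) = 709 - 101/2*(-1143) = 709 + 115443/2 = 116861/2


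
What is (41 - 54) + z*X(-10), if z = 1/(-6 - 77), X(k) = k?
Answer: -1069/83 ≈ -12.880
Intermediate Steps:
z = -1/83 (z = 1/(-83) = -1/83 ≈ -0.012048)
(41 - 54) + z*X(-10) = (41 - 54) - 1/83*(-10) = -13 + 10/83 = -1069/83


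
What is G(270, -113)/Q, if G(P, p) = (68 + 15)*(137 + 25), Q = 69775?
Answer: 13446/69775 ≈ 0.19271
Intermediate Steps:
G(P, p) = 13446 (G(P, p) = 83*162 = 13446)
G(270, -113)/Q = 13446/69775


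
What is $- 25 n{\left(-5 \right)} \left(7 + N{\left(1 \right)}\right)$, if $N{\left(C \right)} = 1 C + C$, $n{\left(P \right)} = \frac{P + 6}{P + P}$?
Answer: $\frac{45}{2} \approx 22.5$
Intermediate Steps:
$n{\left(P \right)} = \frac{6 + P}{2 P}$
$N{\left(C \right)} = 2 C$ ($N{\left(C \right)} = C + C = 2 C$)
$- 25 n{\left(-5 \right)} \left(7 + N{\left(1 \right)}\right) = - 25 \frac{6 - 5}{2 \left(-5\right)} \left(7 + 2 \cdot 1\right) = - 25 \cdot \frac{1}{2} \left(- \frac{1}{5}\right) 1 \left(7 + 2\right) = - 25 \left(\left(- \frac{1}{10}\right) 9\right) = \left(-25\right) \left(- \frac{9}{10}\right) = \frac{45}{2}$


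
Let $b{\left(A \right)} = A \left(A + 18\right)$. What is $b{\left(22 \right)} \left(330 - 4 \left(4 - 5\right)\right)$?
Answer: $293920$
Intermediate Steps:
$b{\left(A \right)} = A \left(18 + A\right)$
$b{\left(22 \right)} \left(330 - 4 \left(4 - 5\right)\right) = 22 \left(18 + 22\right) \left(330 - 4 \left(4 - 5\right)\right) = 22 \cdot 40 \left(330 - -4\right) = 880 \left(330 + 4\right) = 880 \cdot 334 = 293920$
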